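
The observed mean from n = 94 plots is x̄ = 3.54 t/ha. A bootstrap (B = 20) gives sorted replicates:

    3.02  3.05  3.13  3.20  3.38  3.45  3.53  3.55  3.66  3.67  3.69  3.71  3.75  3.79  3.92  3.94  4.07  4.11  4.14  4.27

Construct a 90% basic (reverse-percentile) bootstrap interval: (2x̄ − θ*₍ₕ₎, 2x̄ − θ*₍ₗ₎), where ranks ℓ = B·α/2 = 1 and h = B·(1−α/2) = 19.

Percentile endpoints at ranks 1 and 19: θ*₍1₎ = 3.02, θ*₍19₎ = 4.14.
Basic interval reflects these around x̄:
  lower = 2 × 3.54 − 4.14 = 2.94
  upper = 2 × 3.54 − 3.02 = 4.06

(2.94, 4.06)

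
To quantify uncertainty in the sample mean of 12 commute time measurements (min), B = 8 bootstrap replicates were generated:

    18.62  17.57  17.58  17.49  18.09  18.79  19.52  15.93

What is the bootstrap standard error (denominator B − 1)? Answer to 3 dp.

SE* = 1.083

Bootstrap SE is the standard deviation of the 8 replicate means.
Mean of replicates: (18.62 + 17.57 + 17.58 + 17.49 + 18.09 + 18.79 + 19.52 + 15.93) / 8 = 143.5900 / 8 = 17.9488
Sum of squared deviations: (+0.6713)² + (−0.3788)² + (−0.3688)² + (−0.4588)² + (+0.1412)² + (+0.8412)² + (+1.5712)² + (−2.0188)² = 8.2123
Variance = 8.2123 / 7 = 1.1732
SE* = √1.1732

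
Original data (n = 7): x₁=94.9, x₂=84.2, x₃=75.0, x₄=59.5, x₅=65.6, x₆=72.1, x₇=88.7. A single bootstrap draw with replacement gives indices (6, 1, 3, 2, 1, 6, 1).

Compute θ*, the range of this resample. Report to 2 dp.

Resample values: 72.1, 94.9, 75.0, 84.2, 94.9, 72.1, 94.9.
Range = 94.9 − 72.1 = 22.80

θ* = 22.80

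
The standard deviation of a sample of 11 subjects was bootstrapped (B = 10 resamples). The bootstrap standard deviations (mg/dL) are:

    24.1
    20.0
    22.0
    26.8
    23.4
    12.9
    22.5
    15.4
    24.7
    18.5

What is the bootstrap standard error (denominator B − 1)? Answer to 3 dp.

Bootstrap SE is the standard deviation of the 10 replicate standard deviations.
Mean of replicates: (24.1 + 20.0 + 22.0 + 26.8 + 23.4 + 12.9 + 22.5 + 15.4 + 24.7 + 18.5) / 10 = 210.3000 / 10 = 21.0300
Sum of squared deviations: (+3.0700)² + (−1.0300)² + (+0.9700)² + (+5.7700)² + (+2.3700)² + (−8.1300)² + (+1.4700)² + (−5.6300)² + (+3.6700)² + (−2.5300)² = 170.1610
Variance = 170.1610 / 9 = 18.9068
SE* = √18.9068

SE* = 4.348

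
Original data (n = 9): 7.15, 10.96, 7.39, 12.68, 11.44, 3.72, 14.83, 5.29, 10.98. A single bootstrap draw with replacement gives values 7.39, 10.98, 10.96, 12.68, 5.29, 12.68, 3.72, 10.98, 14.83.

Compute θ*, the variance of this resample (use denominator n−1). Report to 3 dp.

Mean = 9.9456; sum of squared deviations = 108.9440
s² = 108.9440 / 8 = 13.6180

θ* = 13.618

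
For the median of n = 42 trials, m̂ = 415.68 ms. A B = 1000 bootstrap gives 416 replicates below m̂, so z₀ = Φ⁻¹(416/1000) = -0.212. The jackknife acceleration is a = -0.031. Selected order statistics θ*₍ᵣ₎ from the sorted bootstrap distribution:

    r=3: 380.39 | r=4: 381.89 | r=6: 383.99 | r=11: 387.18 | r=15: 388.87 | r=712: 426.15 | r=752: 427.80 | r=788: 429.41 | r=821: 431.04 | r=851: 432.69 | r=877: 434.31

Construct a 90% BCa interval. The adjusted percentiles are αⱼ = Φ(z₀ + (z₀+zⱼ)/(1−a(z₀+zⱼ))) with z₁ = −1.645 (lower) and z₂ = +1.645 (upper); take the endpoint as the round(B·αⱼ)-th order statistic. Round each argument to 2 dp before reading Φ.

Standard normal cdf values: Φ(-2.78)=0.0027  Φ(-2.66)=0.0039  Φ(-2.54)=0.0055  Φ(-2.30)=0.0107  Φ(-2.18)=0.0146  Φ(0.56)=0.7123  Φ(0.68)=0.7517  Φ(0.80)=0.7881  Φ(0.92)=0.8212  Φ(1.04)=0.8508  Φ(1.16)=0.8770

(388.87, 434.31)

Lower: z₀ + z₁ = -0.212 + (-1.645) = -1.857; 1 − a(z₀+z₁) = 1 − (-0.031)(-1.857) = 0.9424; argument = -0.212 + (-1.857)/0.9424 = -2.1824 → -2.18.
α₁ = Φ(-2.18) = 0.0146; rank = round(1000 × 0.0146) = 15; θ*₍15₎ = 388.87.
Upper: z₀ + z₂ = 1.433; 1 − a(z₀+z₂) = 1.0444; argument = 1.1600 → 1.16; α₂ = 0.8770; rank = 877; θ*₍877₎ = 434.31.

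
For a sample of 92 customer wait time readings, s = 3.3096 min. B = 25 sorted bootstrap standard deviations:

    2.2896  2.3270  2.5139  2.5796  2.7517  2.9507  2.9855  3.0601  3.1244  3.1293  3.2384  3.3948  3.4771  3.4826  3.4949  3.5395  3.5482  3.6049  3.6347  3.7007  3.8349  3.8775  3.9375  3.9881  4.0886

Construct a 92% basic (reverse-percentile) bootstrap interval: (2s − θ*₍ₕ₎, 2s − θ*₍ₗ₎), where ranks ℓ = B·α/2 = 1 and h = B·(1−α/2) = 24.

(2.6311, 4.3296)

Percentile endpoints at ranks 1 and 24: θ*₍1₎ = 2.2896, θ*₍24₎ = 3.9881.
Basic interval reflects these around s:
  lower = 2 × 3.3096 − 3.9881 = 2.6311
  upper = 2 × 3.3096 − 2.2896 = 4.3296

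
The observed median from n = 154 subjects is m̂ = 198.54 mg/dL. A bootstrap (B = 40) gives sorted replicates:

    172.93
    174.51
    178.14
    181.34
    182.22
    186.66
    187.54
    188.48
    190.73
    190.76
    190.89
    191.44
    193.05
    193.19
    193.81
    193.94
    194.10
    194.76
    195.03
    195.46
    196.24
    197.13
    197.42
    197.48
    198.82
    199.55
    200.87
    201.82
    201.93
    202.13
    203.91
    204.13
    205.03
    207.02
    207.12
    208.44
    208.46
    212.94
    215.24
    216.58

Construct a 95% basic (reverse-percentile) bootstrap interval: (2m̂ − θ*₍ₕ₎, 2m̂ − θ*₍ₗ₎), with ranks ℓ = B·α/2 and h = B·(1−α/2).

Percentile endpoints at ranks 1 and 39: θ*₍1₎ = 172.93, θ*₍39₎ = 215.24.
Basic interval reflects these around m̂:
  lower = 2 × 198.54 − 215.24 = 181.84
  upper = 2 × 198.54 − 172.93 = 224.15

(181.84, 224.15)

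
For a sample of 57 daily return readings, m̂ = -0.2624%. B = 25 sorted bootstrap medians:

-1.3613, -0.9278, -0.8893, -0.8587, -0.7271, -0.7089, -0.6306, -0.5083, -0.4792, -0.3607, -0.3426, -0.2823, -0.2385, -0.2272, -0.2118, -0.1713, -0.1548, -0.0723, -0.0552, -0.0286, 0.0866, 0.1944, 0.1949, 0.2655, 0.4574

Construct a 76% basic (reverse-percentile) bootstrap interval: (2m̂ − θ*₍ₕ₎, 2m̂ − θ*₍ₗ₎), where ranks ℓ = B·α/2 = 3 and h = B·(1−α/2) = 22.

(-0.7192, 0.3645)

Percentile endpoints at ranks 3 and 22: θ*₍3₎ = -0.8893, θ*₍22₎ = 0.1944.
Basic interval reflects these around m̂:
  lower = 2 × -0.2624 − 0.1944 = -0.7192
  upper = 2 × -0.2624 − -0.8893 = 0.3645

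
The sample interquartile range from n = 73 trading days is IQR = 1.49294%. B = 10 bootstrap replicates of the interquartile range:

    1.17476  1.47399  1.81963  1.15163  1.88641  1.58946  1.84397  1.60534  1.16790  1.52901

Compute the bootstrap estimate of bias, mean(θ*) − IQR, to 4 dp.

bias = +0.0313

mean(θ*) = (1.17476 + 1.47399 + 1.81963 + 1.15163 + 1.88641 + 1.58946 + 1.84397 + 1.60534 + 1.16790 + 1.52901) / 10 = 1.52421
bias = 1.52421 − 1.49294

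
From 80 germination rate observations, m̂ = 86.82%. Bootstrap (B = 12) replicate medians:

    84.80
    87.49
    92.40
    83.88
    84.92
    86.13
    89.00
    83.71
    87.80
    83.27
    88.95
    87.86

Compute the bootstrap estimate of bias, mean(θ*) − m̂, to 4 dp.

bias = −0.1358

mean(θ*) = (84.80 + 87.49 + 92.40 + 83.88 + 84.92 + 86.13 + 89.00 + 83.71 + 87.80 + 83.27 + 88.95 + 87.86) / 12 = 86.68417
bias = 86.68417 − 86.82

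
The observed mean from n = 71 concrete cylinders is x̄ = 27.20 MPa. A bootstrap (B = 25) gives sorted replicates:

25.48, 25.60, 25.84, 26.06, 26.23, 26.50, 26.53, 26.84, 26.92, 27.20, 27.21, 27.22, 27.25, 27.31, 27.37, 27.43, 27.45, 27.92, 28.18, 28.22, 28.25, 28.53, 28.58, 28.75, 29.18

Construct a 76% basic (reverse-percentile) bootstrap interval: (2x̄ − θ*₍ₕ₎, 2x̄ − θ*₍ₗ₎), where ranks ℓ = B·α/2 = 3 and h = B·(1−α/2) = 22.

Percentile endpoints at ranks 3 and 22: θ*₍3₎ = 25.84, θ*₍22₎ = 28.53.
Basic interval reflects these around x̄:
  lower = 2 × 27.20 − 28.53 = 25.87
  upper = 2 × 27.20 − 25.84 = 28.56

(25.87, 28.56)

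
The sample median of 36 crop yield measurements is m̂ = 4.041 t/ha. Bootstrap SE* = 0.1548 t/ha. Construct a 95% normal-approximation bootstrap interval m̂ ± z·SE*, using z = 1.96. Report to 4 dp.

(3.7376, 4.3444)

Margin = 1.96 × 0.1548 = 0.30341
Interval: 4.041 ± 0.30341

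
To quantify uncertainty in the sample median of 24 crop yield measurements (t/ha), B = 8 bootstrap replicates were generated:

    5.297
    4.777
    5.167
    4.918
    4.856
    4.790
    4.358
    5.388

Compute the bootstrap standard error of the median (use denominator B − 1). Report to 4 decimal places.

SE* = 0.3327

Bootstrap SE is the standard deviation of the 8 replicate medians.
Mean of replicates: (5.297 + 4.777 + 5.167 + 4.918 + 4.856 + 4.790 + 4.358 + 5.388) / 8 = 39.55100 / 8 = 4.94388
Sum of squared deviations: (+0.35312)² + (−0.16688)² + (+0.22312)² + (−0.02588)² + (−0.08788)² + (−0.15388)² + (−0.58588)² + (+0.44412)² = 0.77489
Variance = 0.77489 / 7 = 0.11070
SE* = √0.11070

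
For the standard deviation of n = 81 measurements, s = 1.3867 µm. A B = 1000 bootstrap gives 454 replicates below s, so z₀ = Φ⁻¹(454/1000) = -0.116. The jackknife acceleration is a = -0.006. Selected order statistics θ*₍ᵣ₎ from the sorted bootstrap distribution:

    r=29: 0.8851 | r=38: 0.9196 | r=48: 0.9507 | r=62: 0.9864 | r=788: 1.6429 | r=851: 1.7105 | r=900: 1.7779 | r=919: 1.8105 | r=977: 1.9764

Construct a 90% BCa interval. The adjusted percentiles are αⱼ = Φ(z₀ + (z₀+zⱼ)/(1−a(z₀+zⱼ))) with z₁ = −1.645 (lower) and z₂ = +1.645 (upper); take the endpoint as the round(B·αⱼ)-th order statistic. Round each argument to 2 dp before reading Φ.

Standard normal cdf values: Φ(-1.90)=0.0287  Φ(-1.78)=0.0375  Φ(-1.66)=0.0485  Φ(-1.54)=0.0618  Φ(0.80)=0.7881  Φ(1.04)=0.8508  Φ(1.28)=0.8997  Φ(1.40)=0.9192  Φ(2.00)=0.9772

Lower: z₀ + z₁ = -0.116 + (-1.645) = -1.761; 1 − a(z₀+z₁) = 1 − (-0.006)(-1.761) = 0.9894; argument = -0.116 + (-1.761)/0.9894 = -1.8958 → -1.90.
α₁ = Φ(-1.90) = 0.0287; rank = round(1000 × 0.0287) = 29; θ*₍29₎ = 0.8851.
Upper: z₀ + z₂ = 1.529; 1 − a(z₀+z₂) = 1.0092; argument = 1.3991 → 1.40; α₂ = 0.9192; rank = 919; θ*₍919₎ = 1.8105.

(0.8851, 1.8105)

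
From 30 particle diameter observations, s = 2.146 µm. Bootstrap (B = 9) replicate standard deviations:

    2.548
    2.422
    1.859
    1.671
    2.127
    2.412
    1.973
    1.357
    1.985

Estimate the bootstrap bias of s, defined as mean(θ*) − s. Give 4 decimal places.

mean(θ*) = (2.548 + 2.422 + 1.859 + 1.671 + 2.127 + 2.412 + 1.973 + 1.357 + 1.985) / 9 = 2.03933
bias = 2.03933 − 2.146

bias = −0.1067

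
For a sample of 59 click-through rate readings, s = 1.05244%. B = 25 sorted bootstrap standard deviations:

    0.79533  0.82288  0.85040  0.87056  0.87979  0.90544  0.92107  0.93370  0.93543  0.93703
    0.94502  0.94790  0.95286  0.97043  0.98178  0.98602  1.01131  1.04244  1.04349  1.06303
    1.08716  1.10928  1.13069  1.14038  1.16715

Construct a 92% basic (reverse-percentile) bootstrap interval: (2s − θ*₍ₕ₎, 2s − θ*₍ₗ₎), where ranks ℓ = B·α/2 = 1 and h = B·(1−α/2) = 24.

Percentile endpoints at ranks 1 and 24: θ*₍1₎ = 0.79533, θ*₍24₎ = 1.14038.
Basic interval reflects these around s:
  lower = 2 × 1.05244 − 1.14038 = 0.96450
  upper = 2 × 1.05244 − 0.79533 = 1.30955

(0.96450, 1.30955)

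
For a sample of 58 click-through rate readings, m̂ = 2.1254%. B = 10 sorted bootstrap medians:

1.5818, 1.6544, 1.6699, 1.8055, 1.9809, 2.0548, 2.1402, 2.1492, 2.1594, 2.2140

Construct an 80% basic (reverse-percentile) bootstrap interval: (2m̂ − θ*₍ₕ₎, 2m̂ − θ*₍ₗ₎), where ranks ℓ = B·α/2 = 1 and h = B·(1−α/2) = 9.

Percentile endpoints at ranks 1 and 9: θ*₍1₎ = 1.5818, θ*₍9₎ = 2.1594.
Basic interval reflects these around m̂:
  lower = 2 × 2.1254 − 2.1594 = 2.0914
  upper = 2 × 2.1254 − 1.5818 = 2.6690

(2.0914, 2.6690)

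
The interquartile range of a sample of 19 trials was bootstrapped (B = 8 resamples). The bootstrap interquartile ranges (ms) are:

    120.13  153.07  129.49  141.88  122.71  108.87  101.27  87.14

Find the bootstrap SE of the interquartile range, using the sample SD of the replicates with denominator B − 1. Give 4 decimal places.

Bootstrap SE is the standard deviation of the 8 replicate interquartile ranges.
Mean of replicates: (120.13 + 153.07 + 129.49 + 141.88 + 122.71 + 108.87 + 101.27 + 87.14) / 8 = 964.56000 / 8 = 120.57000
Sum of squared deviations: (−0.44000)² + (+32.50000)² + (+8.92000)² + (+21.31000)² + (+2.14000)² + (−11.70000)² + (−19.30000)² + (−33.43000)² = 3221.65060
Variance = 3221.65060 / 7 = 460.23580
SE* = √460.23580

SE* = 21.4531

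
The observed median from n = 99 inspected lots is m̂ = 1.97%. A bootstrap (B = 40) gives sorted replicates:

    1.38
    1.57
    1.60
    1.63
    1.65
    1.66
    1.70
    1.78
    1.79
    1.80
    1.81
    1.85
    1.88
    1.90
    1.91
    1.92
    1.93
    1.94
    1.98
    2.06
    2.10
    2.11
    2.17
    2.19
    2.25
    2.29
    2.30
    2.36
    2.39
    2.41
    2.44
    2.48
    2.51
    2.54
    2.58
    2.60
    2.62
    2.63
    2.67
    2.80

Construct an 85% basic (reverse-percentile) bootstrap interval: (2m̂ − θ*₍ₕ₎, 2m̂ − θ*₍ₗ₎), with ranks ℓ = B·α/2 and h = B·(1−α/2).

Percentile endpoints at ranks 3 and 37: θ*₍3₎ = 1.60, θ*₍37₎ = 2.62.
Basic interval reflects these around m̂:
  lower = 2 × 1.97 − 2.62 = 1.32
  upper = 2 × 1.97 − 1.60 = 2.34

(1.32, 2.34)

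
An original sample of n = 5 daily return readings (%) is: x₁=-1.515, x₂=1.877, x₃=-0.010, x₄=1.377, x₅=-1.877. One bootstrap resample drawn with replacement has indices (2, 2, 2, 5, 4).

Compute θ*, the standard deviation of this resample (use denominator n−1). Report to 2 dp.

θ* = 1.64

Resample values: 1.877, 1.877, 1.877, -1.877, 1.377.
Mean = 1.0262; sum of squared deviations = 10.7232
s² = 10.7232 / 4 = 2.6808
s = √2.6808 = 1.64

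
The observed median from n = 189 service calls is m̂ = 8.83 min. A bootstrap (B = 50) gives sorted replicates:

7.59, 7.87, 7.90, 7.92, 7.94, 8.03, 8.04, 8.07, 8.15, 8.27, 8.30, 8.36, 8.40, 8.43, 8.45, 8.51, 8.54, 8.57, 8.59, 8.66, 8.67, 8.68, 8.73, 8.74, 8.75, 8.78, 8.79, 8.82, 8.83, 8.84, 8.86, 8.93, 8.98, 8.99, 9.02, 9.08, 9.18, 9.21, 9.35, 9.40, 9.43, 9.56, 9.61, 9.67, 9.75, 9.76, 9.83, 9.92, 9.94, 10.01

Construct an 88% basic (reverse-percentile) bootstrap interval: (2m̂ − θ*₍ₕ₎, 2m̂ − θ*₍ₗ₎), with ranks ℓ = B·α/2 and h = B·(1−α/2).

Percentile endpoints at ranks 3 and 47: θ*₍3₎ = 7.90, θ*₍47₎ = 9.83.
Basic interval reflects these around m̂:
  lower = 2 × 8.83 − 9.83 = 7.83
  upper = 2 × 8.83 − 7.90 = 9.76

(7.83, 9.76)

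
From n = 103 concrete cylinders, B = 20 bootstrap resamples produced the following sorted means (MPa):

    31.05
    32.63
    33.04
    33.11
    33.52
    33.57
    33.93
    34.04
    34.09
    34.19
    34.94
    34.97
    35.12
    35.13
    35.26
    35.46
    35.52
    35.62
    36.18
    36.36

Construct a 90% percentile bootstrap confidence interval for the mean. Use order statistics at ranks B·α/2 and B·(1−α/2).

(31.05, 36.18)

α = 0.10; lower rank = 20 × 0.050 = 1; upper rank = 20 × 0.950 = 19.
The 1st smallest replicate is 31.05; the 19th is 36.18.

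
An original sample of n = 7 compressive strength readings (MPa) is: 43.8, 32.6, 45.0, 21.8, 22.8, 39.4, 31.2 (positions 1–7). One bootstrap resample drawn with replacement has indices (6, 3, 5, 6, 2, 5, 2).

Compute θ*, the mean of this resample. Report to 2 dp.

Resample values: 39.4, 45.0, 22.8, 39.4, 32.6, 22.8, 32.6.
Mean = (39.4 + 45.0 + 22.8 + 39.4 + 32.6 + 22.8 + 32.6) / 7 = 234.60 / 7 = 33.51

θ* = 33.51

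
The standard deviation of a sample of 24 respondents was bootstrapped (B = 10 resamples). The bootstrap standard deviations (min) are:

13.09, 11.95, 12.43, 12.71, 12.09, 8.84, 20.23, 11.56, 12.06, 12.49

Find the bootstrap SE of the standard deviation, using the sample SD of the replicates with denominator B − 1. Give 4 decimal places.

Bootstrap SE is the standard deviation of the 10 replicate standard deviations.
Mean of replicates: (13.09 + 11.95 + 12.43 + 12.71 + 12.09 + 8.84 + 20.23 + 11.56 + 12.06 + 12.49) / 10 = 127.45000 / 10 = 12.74500
Sum of squared deviations: (+0.34500)² + (−0.79500)² + (−0.31500)² + (−0.03500)² + (−0.65500)² + (−3.90500)² + (+7.48500)² + (−1.18500)² + (−0.68500)² + (−0.25500)² = 74.49325
Variance = 74.49325 / 9 = 8.27703
SE* = √8.27703

SE* = 2.8770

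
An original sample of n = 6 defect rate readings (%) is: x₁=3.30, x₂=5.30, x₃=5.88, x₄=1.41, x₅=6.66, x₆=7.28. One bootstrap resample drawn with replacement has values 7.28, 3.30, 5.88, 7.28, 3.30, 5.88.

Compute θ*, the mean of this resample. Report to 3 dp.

Mean = (7.28 + 3.30 + 5.88 + 7.28 + 3.30 + 5.88) / 6 = 32.920 / 6 = 5.487

θ* = 5.487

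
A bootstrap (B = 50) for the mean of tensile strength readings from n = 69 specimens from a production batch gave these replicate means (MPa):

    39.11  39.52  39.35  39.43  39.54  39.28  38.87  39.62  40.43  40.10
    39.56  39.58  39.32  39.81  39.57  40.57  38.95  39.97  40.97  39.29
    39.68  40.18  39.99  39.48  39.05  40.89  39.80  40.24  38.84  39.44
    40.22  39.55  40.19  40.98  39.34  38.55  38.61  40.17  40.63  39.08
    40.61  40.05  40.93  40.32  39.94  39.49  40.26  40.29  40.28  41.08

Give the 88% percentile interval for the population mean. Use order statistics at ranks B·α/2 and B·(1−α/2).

Sorted replicates: 38.55, 38.61, 38.84, 38.87, 38.95, 39.05, 39.08, 39.11, 39.28, 39.29, 39.32, 39.34, 39.35, 39.43, 39.44, 39.48, 39.49, 39.52, 39.54, 39.55, 39.56, 39.57, 39.58, 39.62, 39.68, 39.80, 39.81, 39.94, 39.97, 39.99, 40.05, 40.10, 40.17, 40.18, 40.19, 40.22, 40.24, 40.26, 40.28, 40.29, 40.32, 40.43, 40.57, 40.61, 40.63, 40.89, 40.93, 40.97, 40.98, 41.08
α = 0.12; lower rank = 50 × 0.060 = 3; upper rank = 50 × 0.940 = 47.
The 3rd smallest replicate is 38.84; the 47th is 40.93.

(38.84, 40.93)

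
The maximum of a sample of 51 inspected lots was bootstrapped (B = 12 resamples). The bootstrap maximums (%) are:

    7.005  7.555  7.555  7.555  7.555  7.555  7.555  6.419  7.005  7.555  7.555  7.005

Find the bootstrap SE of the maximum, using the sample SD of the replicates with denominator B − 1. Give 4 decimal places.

Bootstrap SE is the standard deviation of the 12 replicate maximums.
Mean of replicates: (7.005 + 7.555 + 7.555 + 7.555 + 7.555 + 7.555 + 7.555 + 6.419 + 7.005 + 7.555 + 7.555 + 7.005) / 12 = 87.87400 / 12 = 7.32283
Sum of squared deviations: (−0.31783)² + (+0.23217)² + (+0.23217)² + (+0.23217)² + (+0.23217)² + (+0.23217)² + (+0.23217)² + (−0.90383)² + (−0.31783)² + (+0.23217)² + (+0.23217)² + (−0.31783)² = 1.55118
Variance = 1.55118 / 11 = 0.14102
SE* = √0.14102

SE* = 0.3755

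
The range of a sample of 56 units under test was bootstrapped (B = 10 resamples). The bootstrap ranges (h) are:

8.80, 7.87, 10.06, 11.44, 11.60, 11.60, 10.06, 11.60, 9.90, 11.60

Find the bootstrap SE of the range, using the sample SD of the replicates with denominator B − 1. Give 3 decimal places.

Bootstrap SE is the standard deviation of the 10 replicate ranges.
Mean of replicates: (8.80 + 7.87 + 10.06 + 11.44 + 11.60 + 11.60 + 10.06 + 11.60 + 9.90 + 11.60) / 10 = 104.5300 / 10 = 10.4530
Sum of squared deviations: (−1.6530)² + (−2.5830)² + (−0.3930)² + (+0.9870)² + (+1.1470)² + (+1.1470)² + (−0.3930)² + (+1.1470)² + (−0.5530)² + (+1.1470)² = 16.2556
Variance = 16.2556 / 9 = 1.8062
SE* = √1.8062

SE* = 1.344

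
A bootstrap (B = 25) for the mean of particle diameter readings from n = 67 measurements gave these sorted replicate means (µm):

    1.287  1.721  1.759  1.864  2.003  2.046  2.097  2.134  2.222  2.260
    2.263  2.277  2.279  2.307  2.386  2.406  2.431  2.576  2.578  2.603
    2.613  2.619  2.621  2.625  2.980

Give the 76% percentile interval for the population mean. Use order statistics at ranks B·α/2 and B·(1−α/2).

(1.759, 2.619)

α = 0.24; lower rank = 25 × 0.120 = 3; upper rank = 25 × 0.880 = 22.
The 3rd smallest replicate is 1.759; the 22nd is 2.619.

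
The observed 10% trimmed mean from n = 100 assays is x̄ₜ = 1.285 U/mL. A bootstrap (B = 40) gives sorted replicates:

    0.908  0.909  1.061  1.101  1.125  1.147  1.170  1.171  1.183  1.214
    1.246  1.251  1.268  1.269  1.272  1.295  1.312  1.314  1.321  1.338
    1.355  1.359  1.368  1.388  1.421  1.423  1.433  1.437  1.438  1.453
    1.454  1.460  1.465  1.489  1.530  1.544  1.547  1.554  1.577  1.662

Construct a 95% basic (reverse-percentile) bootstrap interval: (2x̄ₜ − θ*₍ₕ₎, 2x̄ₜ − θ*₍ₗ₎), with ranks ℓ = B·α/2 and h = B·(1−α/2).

Percentile endpoints at ranks 1 and 39: θ*₍1₎ = 0.908, θ*₍39₎ = 1.577.
Basic interval reflects these around x̄ₜ:
  lower = 2 × 1.285 − 1.577 = 0.993
  upper = 2 × 1.285 − 0.908 = 1.662

(0.993, 1.662)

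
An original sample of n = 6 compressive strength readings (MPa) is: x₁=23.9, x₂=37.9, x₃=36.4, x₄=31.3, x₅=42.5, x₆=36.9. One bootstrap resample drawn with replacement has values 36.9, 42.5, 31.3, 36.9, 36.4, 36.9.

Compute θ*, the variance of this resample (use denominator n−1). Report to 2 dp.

θ* = 12.59

Mean = 36.8167; sum of squared deviations = 62.9283
s² = 62.9283 / 5 = 12.5857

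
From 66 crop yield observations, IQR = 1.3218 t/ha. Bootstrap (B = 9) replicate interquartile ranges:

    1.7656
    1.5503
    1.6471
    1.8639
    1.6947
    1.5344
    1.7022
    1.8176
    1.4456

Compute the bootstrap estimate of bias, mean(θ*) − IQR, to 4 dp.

mean(θ*) = (1.7656 + 1.5503 + 1.6471 + 1.8639 + 1.6947 + 1.5344 + 1.7022 + 1.8176 + 1.4456) / 9 = 1.66904
bias = 1.66904 − 1.3218

bias = +0.3472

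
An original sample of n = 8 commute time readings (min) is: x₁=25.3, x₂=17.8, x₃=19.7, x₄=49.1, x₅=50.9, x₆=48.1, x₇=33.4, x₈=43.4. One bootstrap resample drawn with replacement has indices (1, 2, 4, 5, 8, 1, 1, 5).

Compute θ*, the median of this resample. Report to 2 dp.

θ* = 34.35

Resample values: 25.3, 17.8, 49.1, 50.9, 43.4, 25.3, 25.3, 50.9.
Sorted: 17.8, 25.3, 25.3, 25.3, 43.4, 49.1, 50.9, 50.9
Median = average of the two middle values = 34.35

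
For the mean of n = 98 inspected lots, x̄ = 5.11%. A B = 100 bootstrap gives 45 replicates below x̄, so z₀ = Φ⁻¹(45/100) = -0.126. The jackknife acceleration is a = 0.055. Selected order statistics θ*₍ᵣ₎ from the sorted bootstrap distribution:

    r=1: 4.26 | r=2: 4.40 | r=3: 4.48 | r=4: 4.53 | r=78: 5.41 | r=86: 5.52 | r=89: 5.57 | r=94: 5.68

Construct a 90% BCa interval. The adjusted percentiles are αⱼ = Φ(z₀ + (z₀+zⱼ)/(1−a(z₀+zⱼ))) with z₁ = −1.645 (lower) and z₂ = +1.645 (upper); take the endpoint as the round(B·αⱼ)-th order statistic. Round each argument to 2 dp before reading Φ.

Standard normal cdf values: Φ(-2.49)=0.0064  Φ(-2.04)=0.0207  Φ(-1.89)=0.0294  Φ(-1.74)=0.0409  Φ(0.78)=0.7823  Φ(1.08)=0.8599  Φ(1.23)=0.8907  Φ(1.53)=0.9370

Lower: z₀ + z₁ = -0.126 + (-1.645) = -1.771; 1 − a(z₀+z₁) = 1 − (0.055)(-1.771) = 1.0974; argument = -0.126 + (-1.771)/1.0974 = -1.7398 → -1.74.
α₁ = Φ(-1.74) = 0.0409; rank = round(100 × 0.0409) = 4; θ*₍4₎ = 4.53.
Upper: z₀ + z₂ = 1.519; 1 − a(z₀+z₂) = 0.9165; argument = 1.5315 → 1.53; α₂ = 0.9370; rank = 94; θ*₍94₎ = 5.68.

(4.53, 5.68)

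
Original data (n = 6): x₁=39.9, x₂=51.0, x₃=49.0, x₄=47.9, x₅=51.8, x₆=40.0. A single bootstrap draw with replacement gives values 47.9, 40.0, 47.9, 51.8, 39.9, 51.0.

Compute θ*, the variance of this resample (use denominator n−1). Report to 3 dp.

θ* = 27.606

Mean = 46.4167; sum of squared deviations = 138.0283
s² = 138.0283 / 5 = 27.6057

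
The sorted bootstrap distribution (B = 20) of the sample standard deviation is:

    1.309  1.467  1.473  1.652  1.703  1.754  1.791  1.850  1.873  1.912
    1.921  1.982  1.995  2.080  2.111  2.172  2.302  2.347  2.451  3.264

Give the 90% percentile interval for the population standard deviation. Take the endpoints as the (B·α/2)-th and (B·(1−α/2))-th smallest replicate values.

(1.309, 2.451)

α = 0.10; lower rank = 20 × 0.050 = 1; upper rank = 20 × 0.950 = 19.
The 1st smallest replicate is 1.309; the 19th is 2.451.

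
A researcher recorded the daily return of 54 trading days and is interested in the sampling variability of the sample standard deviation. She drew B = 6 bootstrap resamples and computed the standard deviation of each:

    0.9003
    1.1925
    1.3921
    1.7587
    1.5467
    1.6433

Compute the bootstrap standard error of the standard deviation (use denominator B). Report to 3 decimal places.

Bootstrap SE is the standard deviation of the 6 replicate standard deviations.
Mean of replicates: (0.9003 + 1.1925 + 1.3921 + 1.7587 + 1.5467 + 1.6433) / 6 = 8.43360 / 6 = 1.40560
Sum of squared deviations: (−0.50530)² + (−0.21310)² + (−0.01350)² + (+0.35310)² + (+0.14110)² + (+0.23770)² = 0.50201
Variance = 0.50201 / 6 = 0.08367
SE* = √0.08367

SE* = 0.289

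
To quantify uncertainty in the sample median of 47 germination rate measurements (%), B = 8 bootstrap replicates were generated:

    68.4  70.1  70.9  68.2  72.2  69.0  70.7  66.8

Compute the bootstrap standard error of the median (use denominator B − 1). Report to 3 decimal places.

SE* = 1.752

Bootstrap SE is the standard deviation of the 8 replicate medians.
Mean of replicates: (68.4 + 70.1 + 70.9 + 68.2 + 72.2 + 69.0 + 70.7 + 66.8) / 8 = 556.3000 / 8 = 69.5375
Sum of squared deviations: (−1.1375)² + (+0.5625)² + (+1.3625)² + (−1.3375)² + (+2.6625)² + (−0.5375)² + (+1.1625)² + (−2.7375)² = 21.4788
Variance = 21.4788 / 7 = 3.0684
SE* = √3.0684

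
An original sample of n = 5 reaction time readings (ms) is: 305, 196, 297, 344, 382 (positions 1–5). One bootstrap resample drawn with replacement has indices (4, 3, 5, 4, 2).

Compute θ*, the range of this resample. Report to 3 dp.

Resample values: 344, 297, 382, 344, 196.
Range = 382 − 196 = 186.000

θ* = 186.000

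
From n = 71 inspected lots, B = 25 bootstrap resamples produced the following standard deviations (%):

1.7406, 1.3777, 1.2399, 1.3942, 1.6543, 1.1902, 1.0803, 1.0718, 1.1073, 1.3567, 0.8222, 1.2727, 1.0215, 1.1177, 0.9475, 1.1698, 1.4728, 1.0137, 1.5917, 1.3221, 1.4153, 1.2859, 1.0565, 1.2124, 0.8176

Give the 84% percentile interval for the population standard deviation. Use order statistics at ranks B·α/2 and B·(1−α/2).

(0.8222, 1.5917)

Sorted replicates: 0.8176, 0.8222, 0.9475, 1.0137, 1.0215, 1.0565, 1.0718, 1.0803, 1.1073, 1.1177, 1.1698, 1.1902, 1.2124, 1.2399, 1.2727, 1.2859, 1.3221, 1.3567, 1.3777, 1.3942, 1.4153, 1.4728, 1.5917, 1.6543, 1.7406
α = 0.16; lower rank = 25 × 0.080 = 2; upper rank = 25 × 0.920 = 23.
The 2nd smallest replicate is 0.8222; the 23rd is 1.5917.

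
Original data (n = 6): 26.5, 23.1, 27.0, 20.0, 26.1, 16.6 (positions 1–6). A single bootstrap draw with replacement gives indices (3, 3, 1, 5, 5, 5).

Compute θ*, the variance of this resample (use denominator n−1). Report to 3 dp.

Resample values: 27.0, 27.0, 26.5, 26.1, 26.1, 26.1.
Mean = 26.4667; sum of squared deviations = 0.9733
s² = 0.9733 / 5 = 0.1947

θ* = 0.195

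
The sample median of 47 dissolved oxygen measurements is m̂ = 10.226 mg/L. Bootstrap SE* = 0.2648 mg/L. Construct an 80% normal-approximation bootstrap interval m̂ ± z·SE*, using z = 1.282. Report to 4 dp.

(9.8865, 10.5655)

Margin = 1.282 × 0.2648 = 0.33947
Interval: 10.226 ± 0.33947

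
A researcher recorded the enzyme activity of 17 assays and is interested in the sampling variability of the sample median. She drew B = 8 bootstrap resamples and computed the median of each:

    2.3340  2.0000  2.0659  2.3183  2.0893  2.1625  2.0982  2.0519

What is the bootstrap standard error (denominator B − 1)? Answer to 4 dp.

Bootstrap SE is the standard deviation of the 8 replicate medians.
Mean of replicates: (2.3340 + 2.0000 + 2.0659 + 2.3183 + 2.0893 + 2.1625 + 2.0982 + 2.0519) / 8 = 17.12010 / 8 = 2.14001
Sum of squared deviations: (+0.19399)² + (−0.14001)² + (−0.07411)² + (+0.17829)² + (−0.05071)² + (+0.02249)² + (−0.04181)² + (−0.08811)² = 0.10710
Variance = 0.10710 / 7 = 0.01530
SE* = √0.01530

SE* = 0.1237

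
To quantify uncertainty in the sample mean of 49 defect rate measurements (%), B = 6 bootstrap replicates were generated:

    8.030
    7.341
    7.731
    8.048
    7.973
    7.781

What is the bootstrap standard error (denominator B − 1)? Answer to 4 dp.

Bootstrap SE is the standard deviation of the 6 replicate means.
Mean of replicates: (8.030 + 7.341 + 7.731 + 8.048 + 7.973 + 7.781) / 6 = 46.90400 / 6 = 7.81733
Sum of squared deviations: (+0.21267)² + (−0.47633)² + (−0.08633)² + (+0.23067)² + (+0.15567)² + (−0.03633)² = 0.35833
Variance = 0.35833 / 5 = 0.07167
SE* = √0.07167

SE* = 0.2677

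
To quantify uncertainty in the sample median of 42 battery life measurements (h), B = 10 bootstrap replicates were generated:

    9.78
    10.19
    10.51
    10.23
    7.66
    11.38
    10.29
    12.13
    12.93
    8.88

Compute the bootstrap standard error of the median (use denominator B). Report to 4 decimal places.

SE* = 1.4371

Bootstrap SE is the standard deviation of the 10 replicate medians.
Mean of replicates: (9.78 + 10.19 + 10.51 + 10.23 + 7.66 + 11.38 + 10.29 + 12.13 + 12.93 + 8.88) / 10 = 103.98000 / 10 = 10.39800
Sum of squared deviations: (−0.61800)² + (−0.20800)² + (+0.11200)² + (−0.16800)² + (−2.73800)² + (+0.98200)² + (−0.10800)² + (+1.73200)² + (+2.53200)² + (−1.51800)² = 20.65376
Variance = 20.65376 / 10 = 2.06538
SE* = √2.06538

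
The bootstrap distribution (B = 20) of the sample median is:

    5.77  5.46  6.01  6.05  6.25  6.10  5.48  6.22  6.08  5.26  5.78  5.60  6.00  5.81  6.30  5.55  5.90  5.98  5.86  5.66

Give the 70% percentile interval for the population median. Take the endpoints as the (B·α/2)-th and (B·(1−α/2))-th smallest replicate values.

Sorted replicates: 5.26, 5.46, 5.48, 5.55, 5.60, 5.66, 5.77, 5.78, 5.81, 5.86, 5.90, 5.98, 6.00, 6.01, 6.05, 6.08, 6.10, 6.22, 6.25, 6.30
α = 0.30; lower rank = 20 × 0.150 = 3; upper rank = 20 × 0.850 = 17.
The 3rd smallest replicate is 5.48; the 17th is 6.10.

(5.48, 6.10)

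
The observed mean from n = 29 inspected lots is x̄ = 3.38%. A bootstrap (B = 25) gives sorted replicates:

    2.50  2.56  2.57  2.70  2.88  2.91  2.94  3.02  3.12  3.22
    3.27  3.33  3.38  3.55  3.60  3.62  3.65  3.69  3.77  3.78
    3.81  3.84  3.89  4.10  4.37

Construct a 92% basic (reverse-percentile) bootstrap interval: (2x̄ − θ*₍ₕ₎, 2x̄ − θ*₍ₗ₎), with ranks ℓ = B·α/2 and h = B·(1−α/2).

(2.66, 4.26)

Percentile endpoints at ranks 1 and 24: θ*₍1₎ = 2.50, θ*₍24₎ = 4.10.
Basic interval reflects these around x̄:
  lower = 2 × 3.38 − 4.10 = 2.66
  upper = 2 × 3.38 − 2.50 = 4.26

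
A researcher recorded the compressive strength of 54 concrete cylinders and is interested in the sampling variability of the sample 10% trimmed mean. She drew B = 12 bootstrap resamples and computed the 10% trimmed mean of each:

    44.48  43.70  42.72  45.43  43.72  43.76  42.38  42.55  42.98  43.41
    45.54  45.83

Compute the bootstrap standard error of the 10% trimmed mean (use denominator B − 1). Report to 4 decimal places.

Bootstrap SE is the standard deviation of the 12 replicate 10% trimmed means.
Mean of replicates: (44.48 + 43.70 + 42.72 + 45.43 + 43.72 + 43.76 + 42.38 + 42.55 + 42.98 + 43.41 + 45.54 + 45.83) / 12 = 526.50000 / 12 = 43.87500
Sum of squared deviations: (+0.60500)² + (−0.17500)² + (−1.15500)² + (+1.55500)² + (−0.15500)² + (−0.11500)² + (−1.49500)² + (−1.32500)² + (−0.89500)² + (−0.46500)² + (+1.66500)² + (+1.95500)² = 15.78810
Variance = 15.78810 / 11 = 1.43528
SE* = √1.43528

SE* = 1.1980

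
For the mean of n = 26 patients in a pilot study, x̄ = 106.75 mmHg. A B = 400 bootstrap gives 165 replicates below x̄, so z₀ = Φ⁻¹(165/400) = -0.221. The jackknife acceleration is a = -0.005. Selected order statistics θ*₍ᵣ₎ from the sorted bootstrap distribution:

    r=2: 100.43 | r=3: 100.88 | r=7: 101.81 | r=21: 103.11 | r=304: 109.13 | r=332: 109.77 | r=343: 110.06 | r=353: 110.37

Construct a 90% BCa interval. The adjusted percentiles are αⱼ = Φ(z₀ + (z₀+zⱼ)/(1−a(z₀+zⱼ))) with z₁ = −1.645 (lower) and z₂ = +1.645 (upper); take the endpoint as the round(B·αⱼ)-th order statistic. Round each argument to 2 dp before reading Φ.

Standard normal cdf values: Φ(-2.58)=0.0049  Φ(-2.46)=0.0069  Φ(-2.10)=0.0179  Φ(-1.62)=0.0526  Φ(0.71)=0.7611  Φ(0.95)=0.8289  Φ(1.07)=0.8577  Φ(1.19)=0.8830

Lower: z₀ + z₁ = -0.221 + (-1.645) = -1.866; 1 − a(z₀+z₁) = 1 − (-0.005)(-1.866) = 0.9907; argument = -0.221 + (-1.866)/0.9907 = -2.1046 → -2.10.
α₁ = Φ(-2.10) = 0.0179; rank = round(400 × 0.0179) = 7; θ*₍7₎ = 101.81.
Upper: z₀ + z₂ = 1.424; 1 − a(z₀+z₂) = 1.0071; argument = 1.1929 → 1.19; α₂ = 0.8830; rank = 353; θ*₍353₎ = 110.37.

(101.81, 110.37)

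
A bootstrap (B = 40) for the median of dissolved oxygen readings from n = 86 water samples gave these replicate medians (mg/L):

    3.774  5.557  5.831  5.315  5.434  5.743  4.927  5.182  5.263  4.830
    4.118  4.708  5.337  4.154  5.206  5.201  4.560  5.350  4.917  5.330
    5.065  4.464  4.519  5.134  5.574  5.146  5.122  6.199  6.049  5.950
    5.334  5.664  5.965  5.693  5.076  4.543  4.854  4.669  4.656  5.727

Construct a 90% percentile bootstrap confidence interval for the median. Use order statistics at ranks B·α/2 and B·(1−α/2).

Sorted replicates: 3.774, 4.118, 4.154, 4.464, 4.519, 4.543, 4.560, 4.656, 4.669, 4.708, 4.830, 4.854, 4.917, 4.927, 5.065, 5.076, 5.122, 5.134, 5.146, 5.182, 5.201, 5.206, 5.263, 5.315, 5.330, 5.334, 5.337, 5.350, 5.434, 5.557, 5.574, 5.664, 5.693, 5.727, 5.743, 5.831, 5.950, 5.965, 6.049, 6.199
α = 0.10; lower rank = 40 × 0.050 = 2; upper rank = 40 × 0.950 = 38.
The 2nd smallest replicate is 4.118; the 38th is 5.965.

(4.118, 5.965)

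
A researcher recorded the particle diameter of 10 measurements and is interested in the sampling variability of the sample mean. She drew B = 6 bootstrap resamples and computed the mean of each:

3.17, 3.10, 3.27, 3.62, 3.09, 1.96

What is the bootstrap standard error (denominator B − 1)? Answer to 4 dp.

Bootstrap SE is the standard deviation of the 6 replicate means.
Mean of replicates: (3.17 + 3.10 + 3.27 + 3.62 + 3.09 + 1.96) / 6 = 18.21000 / 6 = 3.03500
Sum of squared deviations: (+0.13500)² + (+0.06500)² + (+0.23500)² + (+0.58500)² + (+0.05500)² + (−1.07500)² = 1.57855
Variance = 1.57855 / 5 = 0.31571
SE* = √0.31571

SE* = 0.5619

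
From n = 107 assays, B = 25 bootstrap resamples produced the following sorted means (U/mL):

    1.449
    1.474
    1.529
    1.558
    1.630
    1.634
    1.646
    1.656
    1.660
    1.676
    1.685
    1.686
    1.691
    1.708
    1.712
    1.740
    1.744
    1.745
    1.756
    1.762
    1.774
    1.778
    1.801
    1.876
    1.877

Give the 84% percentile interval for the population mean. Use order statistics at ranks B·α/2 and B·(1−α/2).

(1.474, 1.801)

α = 0.16; lower rank = 25 × 0.080 = 2; upper rank = 25 × 0.920 = 23.
The 2nd smallest replicate is 1.474; the 23rd is 1.801.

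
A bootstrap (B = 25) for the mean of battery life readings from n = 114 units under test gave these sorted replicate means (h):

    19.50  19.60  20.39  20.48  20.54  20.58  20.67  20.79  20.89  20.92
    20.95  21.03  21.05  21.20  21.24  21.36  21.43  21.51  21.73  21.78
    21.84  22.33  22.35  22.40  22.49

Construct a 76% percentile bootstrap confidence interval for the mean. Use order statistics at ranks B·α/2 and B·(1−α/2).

α = 0.24; lower rank = 25 × 0.120 = 3; upper rank = 25 × 0.880 = 22.
The 3rd smallest replicate is 20.39; the 22nd is 22.33.

(20.39, 22.33)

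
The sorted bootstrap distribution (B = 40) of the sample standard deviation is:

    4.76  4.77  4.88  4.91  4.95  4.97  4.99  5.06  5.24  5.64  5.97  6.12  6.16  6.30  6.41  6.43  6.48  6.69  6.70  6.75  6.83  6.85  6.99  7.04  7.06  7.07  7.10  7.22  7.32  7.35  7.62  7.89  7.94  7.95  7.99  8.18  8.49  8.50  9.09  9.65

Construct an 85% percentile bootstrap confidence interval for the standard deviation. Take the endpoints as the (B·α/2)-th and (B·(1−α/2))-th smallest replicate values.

α = 0.15; lower rank = 40 × 0.075 = 3; upper rank = 40 × 0.925 = 37.
The 3rd smallest replicate is 4.88; the 37th is 8.49.

(4.88, 8.49)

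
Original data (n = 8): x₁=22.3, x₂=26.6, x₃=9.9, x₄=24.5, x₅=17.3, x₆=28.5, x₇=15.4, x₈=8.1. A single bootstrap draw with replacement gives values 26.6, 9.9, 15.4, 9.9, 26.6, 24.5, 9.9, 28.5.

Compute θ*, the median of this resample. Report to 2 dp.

θ* = 19.95

Sorted: 9.9, 9.9, 9.9, 15.4, 24.5, 26.6, 26.6, 28.5
Median = average of the two middle values = 19.95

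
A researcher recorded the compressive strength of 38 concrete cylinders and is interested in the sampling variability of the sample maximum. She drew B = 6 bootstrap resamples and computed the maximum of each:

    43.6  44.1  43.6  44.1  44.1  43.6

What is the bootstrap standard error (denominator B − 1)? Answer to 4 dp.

SE* = 0.2739

Bootstrap SE is the standard deviation of the 6 replicate maximums.
Mean of replicates: (43.6 + 44.1 + 43.6 + 44.1 + 44.1 + 43.6) / 6 = 263.10000 / 6 = 43.85000
Sum of squared deviations: (−0.25000)² + (+0.25000)² + (−0.25000)² + (+0.25000)² + (+0.25000)² + (−0.25000)² = 0.37500
Variance = 0.37500 / 5 = 0.07500
SE* = √0.07500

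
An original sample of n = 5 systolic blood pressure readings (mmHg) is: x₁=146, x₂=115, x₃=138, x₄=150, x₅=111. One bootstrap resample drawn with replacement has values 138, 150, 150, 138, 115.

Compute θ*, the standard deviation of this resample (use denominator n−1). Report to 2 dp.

Mean = 138.2000; sum of squared deviations = 816.8000
s² = 816.8000 / 4 = 204.2000
s = √204.2000 = 14.29

θ* = 14.29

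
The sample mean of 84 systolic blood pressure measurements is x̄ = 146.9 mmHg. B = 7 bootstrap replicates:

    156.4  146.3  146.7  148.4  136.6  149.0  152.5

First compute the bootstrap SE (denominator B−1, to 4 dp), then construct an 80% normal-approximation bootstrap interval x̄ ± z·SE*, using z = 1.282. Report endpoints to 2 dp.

(139.02, 154.78)

Mean of replicates = 147.9857; sum of squared deviations = 226.5086; SE* = √(226.5086/6) = 6.1442
Margin = 1.282 × 6.1442 = 7.877
Interval: 146.9 ± 7.877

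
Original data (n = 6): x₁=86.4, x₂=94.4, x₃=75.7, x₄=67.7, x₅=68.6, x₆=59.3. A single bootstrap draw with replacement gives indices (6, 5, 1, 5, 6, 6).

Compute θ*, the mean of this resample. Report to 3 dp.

θ* = 66.917

Resample values: 59.3, 68.6, 86.4, 68.6, 59.3, 59.3.
Mean = (59.3 + 68.6 + 86.4 + 68.6 + 59.3 + 59.3) / 6 = 401.50 / 6 = 66.917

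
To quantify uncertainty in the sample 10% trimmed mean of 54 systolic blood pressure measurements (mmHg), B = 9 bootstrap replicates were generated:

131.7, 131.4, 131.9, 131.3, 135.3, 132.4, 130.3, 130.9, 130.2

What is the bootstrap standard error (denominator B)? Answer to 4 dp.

Bootstrap SE is the standard deviation of the 9 replicate 10% trimmed means.
Mean of replicates: (131.7 + 131.4 + 131.9 + 131.3 + 135.3 + 132.4 + 130.3 + 130.9 + 130.2) / 9 = 1185.40000 / 9 = 131.71111
Sum of squared deviations: (−0.01111)² + (−0.31111)² + (+0.18889)² + (−0.41111)² + (+3.58889)² + (+0.68889)² + (−1.41111)² + (−0.81111)² + (−1.51111)² = 18.58889
Variance = 18.58889 / 9 = 2.06543
SE* = √2.06543

SE* = 1.4372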